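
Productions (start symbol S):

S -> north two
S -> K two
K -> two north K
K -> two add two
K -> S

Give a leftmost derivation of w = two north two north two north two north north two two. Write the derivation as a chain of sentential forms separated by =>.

S => K two   [S -> K two]
K two => two north K two   [K -> two north K]
two north K two => two north two north K two   [K -> two north K]
two north two north K two => two north two north two north K two   [K -> two north K]
two north two north two north K two => two north two north two north two north K two   [K -> two north K]
two north two north two north two north K two => two north two north two north two north S two   [K -> S]
two north two north two north two north S two => two north two north two north two north north two two   [S -> north two]

S => K two => two north K two => two north two north K two => two north two north two north K two => two north two north two north two north K two => two north two north two north two north S two => two north two north two north two north north two two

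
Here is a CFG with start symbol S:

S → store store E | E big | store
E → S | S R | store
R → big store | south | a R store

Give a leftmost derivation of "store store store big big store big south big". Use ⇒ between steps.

S ⇒ E big   [S → E big]
E big ⇒ S R big   [E → S R]
S R big ⇒ E big R big   [S → E big]
E big R big ⇒ S R big R big   [E → S R]
S R big R big ⇒ E big R big R big   [S → E big]
E big R big R big ⇒ S big R big R big   [E → S]
S big R big R big ⇒ store store E big R big R big   [S → store store E]
store store E big R big R big ⇒ store store store big R big R big   [E → store]
store store store big R big R big ⇒ store store store big big store big R big   [R → big store]
store store store big big store big R big ⇒ store store store big big store big south big   [R → south]

S ⇒ E big ⇒ S R big ⇒ E big R big ⇒ S R big R big ⇒ E big R big R big ⇒ S big R big R big ⇒ store store E big R big R big ⇒ store store store big R big R big ⇒ store store store big big store big R big ⇒ store store store big big store big south big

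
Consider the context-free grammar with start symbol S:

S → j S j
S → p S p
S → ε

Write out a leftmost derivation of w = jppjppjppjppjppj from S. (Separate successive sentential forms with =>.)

S => jSj => jpSpj => jppSppj => jppjSjppj => jppjpSpjppj => jppjppSppjppj => jppjppjSjppjppj => jppjppjpSpjppjppj => jppjppjppjppjppj

S => jSj   [S → j S j]
jSj => jpSpj   [S → p S p]
jpSpj => jppSppj   [S → p S p]
jppSppj => jppjSjppj   [S → j S j]
jppjSjppj => jppjpSpjppj   [S → p S p]
jppjpSpjppj => jppjppSppjppj   [S → p S p]
jppjppSppjppj => jppjppjSjppjppj   [S → j S j]
jppjppjSjppjppj => jppjppjpSpjppjppj   [S → p S p]
jppjppjpSpjppjppj => jppjppjppjppjppj   [S → ε]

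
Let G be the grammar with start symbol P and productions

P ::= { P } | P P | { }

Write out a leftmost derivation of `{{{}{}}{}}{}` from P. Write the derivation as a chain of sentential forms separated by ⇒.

P ⇒ PP ⇒ {P}P ⇒ {PP}P ⇒ {{P}P}P ⇒ {{PP}P}P ⇒ {{{}P}P}P ⇒ {{{}{}}P}P ⇒ {{{}{}}{}}P ⇒ {{{}{}}{}}{}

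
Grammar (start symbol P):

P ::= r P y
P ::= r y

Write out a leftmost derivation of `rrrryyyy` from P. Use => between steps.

P=>rPy=>rrPyy=>rrrPyyy=>rrrryyyy

P => rPy   [P ::= r P y]
rPy => rrPyy   [P ::= r P y]
rrPyy => rrrPyyy   [P ::= r P y]
rrrPyyy => rrrryyyy   [P ::= r y]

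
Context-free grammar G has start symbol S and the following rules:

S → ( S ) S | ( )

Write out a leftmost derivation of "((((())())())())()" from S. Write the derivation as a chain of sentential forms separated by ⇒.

S ⇒ (S)S ⇒ ((S)S)S ⇒ (((S)S)S)S ⇒ ((((S)S)S)S)S ⇒ ((((())S)S)S)S ⇒ ((((())())S)S)S ⇒ ((((())())())S)S ⇒ ((((())())())())S ⇒ ((((())())())())()

S ⇒ (S)S   [S → ( S ) S]
(S)S ⇒ ((S)S)S   [S → ( S ) S]
((S)S)S ⇒ (((S)S)S)S   [S → ( S ) S]
(((S)S)S)S ⇒ ((((S)S)S)S)S   [S → ( S ) S]
((((S)S)S)S)S ⇒ ((((())S)S)S)S   [S → ( )]
((((())S)S)S)S ⇒ ((((())())S)S)S   [S → ( )]
((((())())S)S)S ⇒ ((((())())())S)S   [S → ( )]
((((())())())S)S ⇒ ((((())())())())S   [S → ( )]
((((())())())())S ⇒ ((((())())())())()   [S → ( )]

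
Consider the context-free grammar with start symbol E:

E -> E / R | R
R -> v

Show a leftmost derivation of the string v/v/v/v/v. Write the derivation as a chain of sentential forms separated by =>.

E => E/R => E/R/R => E/R/R/R => E/R/R/R/R => R/R/R/R/R => v/R/R/R/R => v/v/R/R/R => v/v/v/R/R => v/v/v/v/R => v/v/v/v/v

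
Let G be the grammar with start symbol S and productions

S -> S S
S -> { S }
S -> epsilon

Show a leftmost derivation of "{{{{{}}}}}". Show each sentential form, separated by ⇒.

S⇒{S}⇒{SS}⇒{{S}S}⇒{{{S}}S}⇒{{{SS}}S}⇒{{{{S}S}}S}⇒{{{{{S}}S}}S}⇒{{{{{}}S}}S}⇒{{{{{}}}}S}⇒{{{{{}}}}}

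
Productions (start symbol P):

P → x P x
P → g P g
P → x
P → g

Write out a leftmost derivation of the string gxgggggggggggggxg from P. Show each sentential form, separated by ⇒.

P ⇒ gPg ⇒ gxPxg ⇒ gxgPgxg ⇒ gxggPggxg ⇒ gxgggPgggxg ⇒ gxggggPggggxg ⇒ gxgggggPgggggxg ⇒ gxggggggPggggggxg ⇒ gxgggggggggggggxg

P ⇒ gPg   [P → g P g]
gPg ⇒ gxPxg   [P → x P x]
gxPxg ⇒ gxgPgxg   [P → g P g]
gxgPgxg ⇒ gxggPggxg   [P → g P g]
gxggPggxg ⇒ gxgggPgggxg   [P → g P g]
gxgggPgggxg ⇒ gxggggPggggxg   [P → g P g]
gxggggPggggxg ⇒ gxgggggPgggggxg   [P → g P g]
gxgggggPgggggxg ⇒ gxggggggPggggggxg   [P → g P g]
gxggggggPggggggxg ⇒ gxgggggggggggggxg   [P → g]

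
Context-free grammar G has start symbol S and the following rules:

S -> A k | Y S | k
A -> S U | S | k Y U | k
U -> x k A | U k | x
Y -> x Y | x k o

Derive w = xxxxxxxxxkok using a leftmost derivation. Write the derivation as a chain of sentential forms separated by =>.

S => YS   [S -> Y S]
YS => xYS   [Y -> x Y]
xYS => xxYS   [Y -> x Y]
xxYS => xxxYS   [Y -> x Y]
xxxYS => xxxxYS   [Y -> x Y]
xxxxYS => xxxxxYS   [Y -> x Y]
xxxxxYS => xxxxxxYS   [Y -> x Y]
xxxxxxYS => xxxxxxxYS   [Y -> x Y]
xxxxxxxYS => xxxxxxxxYS   [Y -> x Y]
xxxxxxxxYS => xxxxxxxxxkoS   [Y -> x k o]
xxxxxxxxxkoS => xxxxxxxxxkok   [S -> k]

S=>YS=>xYS=>xxYS=>xxxYS=>xxxxYS=>xxxxxYS=>xxxxxxYS=>xxxxxxxYS=>xxxxxxxxYS=>xxxxxxxxxkoS=>xxxxxxxxxkok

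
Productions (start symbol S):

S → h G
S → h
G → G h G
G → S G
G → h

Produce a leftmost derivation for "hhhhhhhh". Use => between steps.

S => hG => hSG => hhGG => hhSGG => hhhGGG => hhhhGG => hhhhhG => hhhhhGhG => hhhhhhhG => hhhhhhhh

S => hG   [S → h G]
hG => hSG   [G → S G]
hSG => hhGG   [S → h G]
hhGG => hhSGG   [G → S G]
hhSGG => hhhGGG   [S → h G]
hhhGGG => hhhhGG   [G → h]
hhhhGG => hhhhhG   [G → h]
hhhhhG => hhhhhGhG   [G → G h G]
hhhhhGhG => hhhhhhhG   [G → h]
hhhhhhhG => hhhhhhhh   [G → h]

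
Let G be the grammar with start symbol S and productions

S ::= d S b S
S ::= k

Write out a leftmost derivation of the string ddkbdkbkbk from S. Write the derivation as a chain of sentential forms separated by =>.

S => dSbS   [S ::= d S b S]
dSbS => ddSbSbS   [S ::= d S b S]
ddSbSbS => ddkbSbS   [S ::= k]
ddkbSbS => ddkbdSbSbS   [S ::= d S b S]
ddkbdSbSbS => ddkbdkbSbS   [S ::= k]
ddkbdkbSbS => ddkbdkbkbS   [S ::= k]
ddkbdkbkbS => ddkbdkbkbk   [S ::= k]

S => dSbS => ddSbSbS => ddkbSbS => ddkbdSbSbS => ddkbdkbSbS => ddkbdkbkbS => ddkbdkbkbk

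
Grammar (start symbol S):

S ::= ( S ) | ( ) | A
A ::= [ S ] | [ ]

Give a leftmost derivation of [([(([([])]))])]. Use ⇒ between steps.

S ⇒ A   [S ::= A]
A ⇒ [S]   [A ::= [ S ]]
[S] ⇒ [(S)]   [S ::= ( S )]
[(S)] ⇒ [(A)]   [S ::= A]
[(A)] ⇒ [([S])]   [A ::= [ S ]]
[([S])] ⇒ [([(S)])]   [S ::= ( S )]
[([(S)])] ⇒ [([((S))])]   [S ::= ( S )]
[([((S))])] ⇒ [([((A))])]   [S ::= A]
[([((A))])] ⇒ [([(([S]))])]   [A ::= [ S ]]
[([(([S]))])] ⇒ [([(([(S)]))])]   [S ::= ( S )]
[([(([(S)]))])] ⇒ [([(([(A)]))])]   [S ::= A]
[([(([(A)]))])] ⇒ [([(([([])]))])]   [A ::= [ ]]

S ⇒ A ⇒ [S] ⇒ [(S)] ⇒ [(A)] ⇒ [([S])] ⇒ [([(S)])] ⇒ [([((S))])] ⇒ [([((A))])] ⇒ [([(([S]))])] ⇒ [([(([(S)]))])] ⇒ [([(([(A)]))])] ⇒ [([(([([])]))])]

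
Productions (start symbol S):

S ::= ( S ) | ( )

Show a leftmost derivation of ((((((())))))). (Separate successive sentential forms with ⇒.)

S ⇒ (S)   [S ::= ( S )]
(S) ⇒ ((S))   [S ::= ( S )]
((S)) ⇒ (((S)))   [S ::= ( S )]
(((S))) ⇒ ((((S))))   [S ::= ( S )]
((((S)))) ⇒ (((((S)))))   [S ::= ( S )]
(((((S))))) ⇒ ((((((S))))))   [S ::= ( S )]
((((((S)))))) ⇒ ((((((()))))))   [S ::= ( )]

S ⇒ (S) ⇒ ((S)) ⇒ (((S))) ⇒ ((((S)))) ⇒ (((((S))))) ⇒ ((((((S)))))) ⇒ ((((((()))))))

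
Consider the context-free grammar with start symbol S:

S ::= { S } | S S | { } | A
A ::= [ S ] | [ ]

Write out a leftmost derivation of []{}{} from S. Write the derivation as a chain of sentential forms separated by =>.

S => SS => SSS => ASS => []SS => []{}S => []{}{}

S => SS   [S ::= S S]
SS => SSS   [S ::= S S]
SSS => ASS   [S ::= A]
ASS => []SS   [A ::= [ ]]
[]SS => []{}S   [S ::= { }]
[]{}S => []{}{}   [S ::= { }]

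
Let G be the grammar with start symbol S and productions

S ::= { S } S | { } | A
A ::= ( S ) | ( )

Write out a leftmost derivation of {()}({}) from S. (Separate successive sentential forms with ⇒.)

S ⇒ {S}S ⇒ {A}S ⇒ {()}S ⇒ {()}A ⇒ {()}(S) ⇒ {()}({})

S ⇒ {S}S   [S ::= { S } S]
{S}S ⇒ {A}S   [S ::= A]
{A}S ⇒ {()}S   [A ::= ( )]
{()}S ⇒ {()}A   [S ::= A]
{()}A ⇒ {()}(S)   [A ::= ( S )]
{()}(S) ⇒ {()}({})   [S ::= { }]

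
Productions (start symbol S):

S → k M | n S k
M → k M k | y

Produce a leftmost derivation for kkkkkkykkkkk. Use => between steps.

S => kM   [S → k M]
kM => kkMk   [M → k M k]
kkMk => kkkMkk   [M → k M k]
kkkMkk => kkkkMkkk   [M → k M k]
kkkkMkkk => kkkkkMkkkk   [M → k M k]
kkkkkMkkkk => kkkkkkMkkkkk   [M → k M k]
kkkkkkMkkkkk => kkkkkkykkkkk   [M → y]

S => kM => kkMk => kkkMkk => kkkkMkkk => kkkkkMkkkk => kkkkkkMkkkkk => kkkkkkykkkkk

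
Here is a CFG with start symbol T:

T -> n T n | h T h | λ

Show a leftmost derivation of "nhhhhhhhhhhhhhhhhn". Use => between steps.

T => nTn   [T -> n T n]
nTn => nhThn   [T -> h T h]
nhThn => nhhThhn   [T -> h T h]
nhhThhn => nhhhThhhn   [T -> h T h]
nhhhThhhn => nhhhhThhhhn   [T -> h T h]
nhhhhThhhhn => nhhhhhThhhhhn   [T -> h T h]
nhhhhhThhhhhn => nhhhhhhThhhhhhn   [T -> h T h]
nhhhhhhThhhhhhn => nhhhhhhhThhhhhhhn   [T -> h T h]
nhhhhhhhThhhhhhhn => nhhhhhhhhThhhhhhhhn   [T -> h T h]
nhhhhhhhhThhhhhhhhn => nhhhhhhhhhhhhhhhhn   [T -> λ]

T => nTn => nhThn => nhhThhn => nhhhThhhn => nhhhhThhhhn => nhhhhhThhhhhn => nhhhhhhThhhhhhn => nhhhhhhhThhhhhhhn => nhhhhhhhhThhhhhhhhn => nhhhhhhhhhhhhhhhhn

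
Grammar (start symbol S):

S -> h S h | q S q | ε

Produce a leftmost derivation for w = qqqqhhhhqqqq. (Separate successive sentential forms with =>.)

S => qSq => qqSqq => qqqSqqq => qqqqSqqqq => qqqqhShqqqq => qqqqhhShhqqqq => qqqqhhhhqqqq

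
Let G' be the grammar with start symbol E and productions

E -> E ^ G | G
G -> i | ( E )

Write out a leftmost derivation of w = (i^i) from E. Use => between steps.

E => G   [E -> G]
G => (E)   [G -> ( E )]
(E) => (E^G)   [E -> E ^ G]
(E^G) => (G^G)   [E -> G]
(G^G) => (i^G)   [G -> i]
(i^G) => (i^i)   [G -> i]

E=>G=>(E)=>(E^G)=>(G^G)=>(i^G)=>(i^i)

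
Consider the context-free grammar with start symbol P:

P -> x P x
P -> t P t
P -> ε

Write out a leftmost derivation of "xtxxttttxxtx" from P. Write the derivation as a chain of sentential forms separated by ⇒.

P ⇒ xPx ⇒ xtPtx ⇒ xtxPxtx ⇒ xtxxPxxtx ⇒ xtxxtPtxxtx ⇒ xtxxttPttxxtx ⇒ xtxxttttxxtx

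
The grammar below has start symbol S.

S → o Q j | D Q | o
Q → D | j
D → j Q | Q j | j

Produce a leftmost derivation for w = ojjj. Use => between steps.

S => oQj => oDj => oQjj => ojjj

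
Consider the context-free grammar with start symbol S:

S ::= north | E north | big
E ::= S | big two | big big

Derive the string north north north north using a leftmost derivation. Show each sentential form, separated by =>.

S => E north => S north => E north north => S north north => E north north north => S north north north => north north north north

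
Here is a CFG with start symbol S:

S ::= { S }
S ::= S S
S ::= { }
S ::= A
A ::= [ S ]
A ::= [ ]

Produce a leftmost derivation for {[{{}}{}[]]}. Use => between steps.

S=>{S}=>{A}=>{[S]}=>{[SS]}=>{[SSS]}=>{[{S}SS]}=>{[{{}}SS]}=>{[{{}}{}S]}=>{[{{}}{}A]}=>{[{{}}{}[]]}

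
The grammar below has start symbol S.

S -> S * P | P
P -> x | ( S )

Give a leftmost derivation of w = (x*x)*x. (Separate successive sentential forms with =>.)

S => S*P => P*P => (S)*P => (S*P)*P => (P*P)*P => (x*P)*P => (x*x)*P => (x*x)*x

S => S*P   [S -> S * P]
S*P => P*P   [S -> P]
P*P => (S)*P   [P -> ( S )]
(S)*P => (S*P)*P   [S -> S * P]
(S*P)*P => (P*P)*P   [S -> P]
(P*P)*P => (x*P)*P   [P -> x]
(x*P)*P => (x*x)*P   [P -> x]
(x*x)*P => (x*x)*x   [P -> x]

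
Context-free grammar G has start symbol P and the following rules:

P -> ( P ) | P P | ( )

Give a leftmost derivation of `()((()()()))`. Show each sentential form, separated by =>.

P => PP => ()P => ()(P) => ()((P)) => ()((PP)) => ()((()P)) => ()((()PP)) => ()((()()P)) => ()((()()()))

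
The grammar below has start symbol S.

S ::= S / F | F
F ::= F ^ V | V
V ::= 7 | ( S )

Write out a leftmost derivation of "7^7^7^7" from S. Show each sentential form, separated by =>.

S => F => F^V => F^V^V => F^V^V^V => V^V^V^V => 7^V^V^V => 7^7^V^V => 7^7^7^V => 7^7^7^7

S => F   [S ::= F]
F => F^V   [F ::= F ^ V]
F^V => F^V^V   [F ::= F ^ V]
F^V^V => F^V^V^V   [F ::= F ^ V]
F^V^V^V => V^V^V^V   [F ::= V]
V^V^V^V => 7^V^V^V   [V ::= 7]
7^V^V^V => 7^7^V^V   [V ::= 7]
7^7^V^V => 7^7^7^V   [V ::= 7]
7^7^7^V => 7^7^7^7   [V ::= 7]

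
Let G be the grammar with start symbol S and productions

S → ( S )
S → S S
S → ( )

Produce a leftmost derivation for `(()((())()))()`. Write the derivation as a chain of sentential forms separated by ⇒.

S ⇒ SS ⇒ (S)S ⇒ (SS)S ⇒ (()S)S ⇒ (()(S))S ⇒ (()(SS))S ⇒ (()((S)S))S ⇒ (()((())S))S ⇒ (()((())()))S ⇒ (()((())()))()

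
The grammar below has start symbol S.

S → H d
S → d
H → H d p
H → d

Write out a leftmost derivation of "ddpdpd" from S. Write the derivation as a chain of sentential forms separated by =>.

S => Hd => Hdpd => Hdpdpd => ddpdpd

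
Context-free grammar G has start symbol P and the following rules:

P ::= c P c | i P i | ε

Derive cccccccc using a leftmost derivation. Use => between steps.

P => cPc => ccPcc => cccPccc => ccccPcccc => cccccccc

P => cPc   [P ::= c P c]
cPc => ccPcc   [P ::= c P c]
ccPcc => cccPccc   [P ::= c P c]
cccPccc => ccccPcccc   [P ::= c P c]
ccccPcccc => cccccccc   [P ::= ε]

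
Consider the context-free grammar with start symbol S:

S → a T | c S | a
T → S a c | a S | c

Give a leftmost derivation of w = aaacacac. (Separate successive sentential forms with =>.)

S => aT   [S → a T]
aT => aSac   [T → S a c]
aSac => aaTac   [S → a T]
aaTac => aaSacac   [T → S a c]
aaSacac => aaaTacac   [S → a T]
aaaTacac => aaacacac   [T → c]

S=>aT=>aSac=>aaTac=>aaSacac=>aaaTacac=>aaacacac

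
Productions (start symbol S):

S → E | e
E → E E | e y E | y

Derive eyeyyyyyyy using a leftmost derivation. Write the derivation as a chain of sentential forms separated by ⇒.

S ⇒ E ⇒ EE ⇒ eyEE ⇒ eyEEE ⇒ eyEEEE ⇒ eyEEEEE ⇒ eyEEEEEE ⇒ eyeyEEEEEE ⇒ eyeyyEEEEE ⇒ eyeyyyEEEE ⇒ eyeyyyyEEE ⇒ eyeyyyyyEE ⇒ eyeyyyyyyE ⇒ eyeyyyyyyy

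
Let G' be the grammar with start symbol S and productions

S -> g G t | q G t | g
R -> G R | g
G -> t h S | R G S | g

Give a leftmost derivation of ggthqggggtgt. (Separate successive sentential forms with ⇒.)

S ⇒ gGt   [S -> g G t]
gGt ⇒ gRGSt   [G -> R G S]
gRGSt ⇒ ggGSt   [R -> g]
ggGSt ⇒ ggthSSt   [G -> t h S]
ggthSSt ⇒ ggthqGtSt   [S -> q G t]
ggthqGtSt ⇒ ggthqRGStSt   [G -> R G S]
ggthqRGStSt ⇒ ggthqGRGStSt   [R -> G R]
ggthqGRGStSt ⇒ ggthqgRGStSt   [G -> g]
ggthqgRGStSt ⇒ ggthqggGStSt   [R -> g]
ggthqggGStSt ⇒ ggthqgggStSt   [G -> g]
ggthqgggStSt ⇒ ggthqggggtSt   [S -> g]
ggthqggggtSt ⇒ ggthqggggtgt   [S -> g]

S ⇒ gGt ⇒ gRGSt ⇒ ggGSt ⇒ ggthSSt ⇒ ggthqGtSt ⇒ ggthqRGStSt ⇒ ggthqGRGStSt ⇒ ggthqgRGStSt ⇒ ggthqggGStSt ⇒ ggthqgggStSt ⇒ ggthqggggtSt ⇒ ggthqggggtgt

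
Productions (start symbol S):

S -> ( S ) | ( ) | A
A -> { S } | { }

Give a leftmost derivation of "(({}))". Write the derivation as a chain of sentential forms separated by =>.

S => (S) => ((S)) => ((A)) => (({}))

S => (S)   [S -> ( S )]
(S) => ((S))   [S -> ( S )]
((S)) => ((A))   [S -> A]
((A)) => (({}))   [A -> { }]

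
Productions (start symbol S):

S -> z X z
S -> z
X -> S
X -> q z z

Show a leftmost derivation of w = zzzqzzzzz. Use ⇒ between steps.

S ⇒ zXz   [S -> z X z]
zXz ⇒ zSz   [X -> S]
zSz ⇒ zzXzz   [S -> z X z]
zzXzz ⇒ zzSzz   [X -> S]
zzSzz ⇒ zzzXzzz   [S -> z X z]
zzzXzzz ⇒ zzzqzzzzz   [X -> q z z]

S ⇒ zXz ⇒ zSz ⇒ zzXzz ⇒ zzSzz ⇒ zzzXzzz ⇒ zzzqzzzzz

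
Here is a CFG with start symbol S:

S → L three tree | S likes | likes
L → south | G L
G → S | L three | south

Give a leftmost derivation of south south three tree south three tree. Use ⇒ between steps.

S ⇒ L three tree ⇒ G L three tree ⇒ S L three tree ⇒ L three tree L three tree ⇒ G L three tree L three tree ⇒ south L three tree L three tree ⇒ south south three tree L three tree ⇒ south south three tree south three tree

S ⇒ L three tree   [S → L three tree]
L three tree ⇒ G L three tree   [L → G L]
G L three tree ⇒ S L three tree   [G → S]
S L three tree ⇒ L three tree L three tree   [S → L three tree]
L three tree L three tree ⇒ G L three tree L three tree   [L → G L]
G L three tree L three tree ⇒ south L three tree L three tree   [G → south]
south L three tree L three tree ⇒ south south three tree L three tree   [L → south]
south south three tree L three tree ⇒ south south three tree south three tree   [L → south]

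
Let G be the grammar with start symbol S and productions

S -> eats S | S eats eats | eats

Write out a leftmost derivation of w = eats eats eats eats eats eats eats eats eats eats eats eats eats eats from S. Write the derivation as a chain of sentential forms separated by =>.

S => eats S   [S -> eats S]
eats S => eats eats S   [S -> eats S]
eats eats S => eats eats S eats eats   [S -> S eats eats]
eats eats S eats eats => eats eats S eats eats eats eats   [S -> S eats eats]
eats eats S eats eats eats eats => eats eats eats S eats eats eats eats   [S -> eats S]
eats eats eats S eats eats eats eats => eats eats eats eats S eats eats eats eats   [S -> eats S]
eats eats eats eats S eats eats eats eats => eats eats eats eats S eats eats eats eats eats eats   [S -> S eats eats]
eats eats eats eats S eats eats eats eats eats eats => eats eats eats eats eats S eats eats eats eats eats eats   [S -> eats S]
eats eats eats eats eats S eats eats eats eats eats eats => eats eats eats eats eats eats S eats eats eats eats eats eats   [S -> eats S]
eats eats eats eats eats eats S eats eats eats eats eats eats => eats eats eats eats eats eats eats S eats eats eats eats eats eats   [S -> eats S]
eats eats eats eats eats eats eats S eats eats eats eats eats eats => eats eats eats eats eats eats eats eats eats eats eats eats eats eats   [S -> eats]

S => eats S => eats eats S => eats eats S eats eats => eats eats S eats eats eats eats => eats eats eats S eats eats eats eats => eats eats eats eats S eats eats eats eats => eats eats eats eats S eats eats eats eats eats eats => eats eats eats eats eats S eats eats eats eats eats eats => eats eats eats eats eats eats S eats eats eats eats eats eats => eats eats eats eats eats eats eats S eats eats eats eats eats eats => eats eats eats eats eats eats eats eats eats eats eats eats eats eats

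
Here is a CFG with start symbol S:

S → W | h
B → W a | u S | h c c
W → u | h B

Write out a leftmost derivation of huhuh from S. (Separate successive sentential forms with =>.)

S => W   [S → W]
W => hB   [W → h B]
hB => huS   [B → u S]
huS => huW   [S → W]
huW => huhB   [W → h B]
huhB => huhuS   [B → u S]
huhuS => huhuh   [S → h]

S => W => hB => huS => huW => huhB => huhuS => huhuh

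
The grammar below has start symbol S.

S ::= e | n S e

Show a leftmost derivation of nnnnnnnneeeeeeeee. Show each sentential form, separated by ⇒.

S ⇒ nSe ⇒ nnSee ⇒ nnnSeee ⇒ nnnnSeeee ⇒ nnnnnSeeeee ⇒ nnnnnnSeeeeee ⇒ nnnnnnnSeeeeeee ⇒ nnnnnnnnSeeeeeeee ⇒ nnnnnnnneeeeeeeee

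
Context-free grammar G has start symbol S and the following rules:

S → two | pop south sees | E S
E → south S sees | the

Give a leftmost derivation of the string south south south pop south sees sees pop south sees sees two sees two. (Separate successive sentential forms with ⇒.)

S ⇒ E S ⇒ south S sees S ⇒ south E S sees S ⇒ south south S sees S sees S ⇒ south south E S sees S sees S ⇒ south south south S sees S sees S sees S ⇒ south south south pop south sees sees S sees S sees S ⇒ south south south pop south sees sees pop south sees sees S sees S ⇒ south south south pop south sees sees pop south sees sees two sees S ⇒ south south south pop south sees sees pop south sees sees two sees two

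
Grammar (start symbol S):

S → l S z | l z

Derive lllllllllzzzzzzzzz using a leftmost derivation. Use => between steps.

S => lSz => llSzz => lllSzzz => llllSzzzz => lllllSzzzzz => llllllSzzzzzz => lllllllSzzzzzzz => llllllllSzzzzzzzz => lllllllllzzzzzzzzz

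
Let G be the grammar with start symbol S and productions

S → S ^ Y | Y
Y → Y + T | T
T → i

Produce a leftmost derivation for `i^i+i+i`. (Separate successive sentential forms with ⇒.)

S ⇒ S^Y   [S → S ^ Y]
S^Y ⇒ Y^Y   [S → Y]
Y^Y ⇒ T^Y   [Y → T]
T^Y ⇒ i^Y   [T → i]
i^Y ⇒ i^Y+T   [Y → Y + T]
i^Y+T ⇒ i^Y+T+T   [Y → Y + T]
i^Y+T+T ⇒ i^T+T+T   [Y → T]
i^T+T+T ⇒ i^i+T+T   [T → i]
i^i+T+T ⇒ i^i+i+T   [T → i]
i^i+i+T ⇒ i^i+i+i   [T → i]

S ⇒ S^Y ⇒ Y^Y ⇒ T^Y ⇒ i^Y ⇒ i^Y+T ⇒ i^Y+T+T ⇒ i^T+T+T ⇒ i^i+T+T ⇒ i^i+i+T ⇒ i^i+i+i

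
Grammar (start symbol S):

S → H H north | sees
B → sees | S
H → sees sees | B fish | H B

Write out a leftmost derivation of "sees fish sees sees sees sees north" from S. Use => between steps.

S => H H north => H B H north => H B B H north => B fish B B H north => S fish B B H north => sees fish B B H north => sees fish sees B H north => sees fish sees sees H north => sees fish sees sees sees sees north

S => H H north   [S → H H north]
H H north => H B H north   [H → H B]
H B H north => H B B H north   [H → H B]
H B B H north => B fish B B H north   [H → B fish]
B fish B B H north => S fish B B H north   [B → S]
S fish B B H north => sees fish B B H north   [S → sees]
sees fish B B H north => sees fish sees B H north   [B → sees]
sees fish sees B H north => sees fish sees sees H north   [B → sees]
sees fish sees sees H north => sees fish sees sees sees sees north   [H → sees sees]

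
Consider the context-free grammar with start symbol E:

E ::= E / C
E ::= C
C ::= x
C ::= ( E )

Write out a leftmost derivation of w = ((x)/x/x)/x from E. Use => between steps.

E=>E/C=>C/C=>(E)/C=>(E/C)/C=>(E/C/C)/C=>(C/C/C)/C=>((E)/C/C)/C=>((C)/C/C)/C=>((x)/C/C)/C=>((x)/x/C)/C=>((x)/x/x)/C=>((x)/x/x)/x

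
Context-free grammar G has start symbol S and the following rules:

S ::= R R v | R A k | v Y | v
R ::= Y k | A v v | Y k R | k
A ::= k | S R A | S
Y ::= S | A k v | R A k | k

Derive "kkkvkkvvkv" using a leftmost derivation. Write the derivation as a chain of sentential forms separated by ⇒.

S ⇒ RRv ⇒ AvvRv ⇒ SRAvvRv ⇒ RRvRAvvRv ⇒ YkRvRAvvRv ⇒ kkRvRAvvRv ⇒ kkkvRAvvRv ⇒ kkkvkAvvRv ⇒ kkkvkkvvRv ⇒ kkkvkkvvkv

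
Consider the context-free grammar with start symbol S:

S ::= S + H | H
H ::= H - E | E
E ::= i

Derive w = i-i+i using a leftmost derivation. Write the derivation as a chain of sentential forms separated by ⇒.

S⇒S+H⇒H+H⇒H-E+H⇒E-E+H⇒i-E+H⇒i-i+H⇒i-i+E⇒i-i+i

S ⇒ S+H   [S ::= S + H]
S+H ⇒ H+H   [S ::= H]
H+H ⇒ H-E+H   [H ::= H - E]
H-E+H ⇒ E-E+H   [H ::= E]
E-E+H ⇒ i-E+H   [E ::= i]
i-E+H ⇒ i-i+H   [E ::= i]
i-i+H ⇒ i-i+E   [H ::= E]
i-i+E ⇒ i-i+i   [E ::= i]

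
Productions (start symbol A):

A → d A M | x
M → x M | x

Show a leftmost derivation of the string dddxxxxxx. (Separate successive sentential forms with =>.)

A => dAM   [A → d A M]
dAM => ddAMM   [A → d A M]
ddAMM => dddAMMM   [A → d A M]
dddAMMM => dddxMMM   [A → x]
dddxMMM => dddxxMMM   [M → x M]
dddxxMMM => dddxxxMM   [M → x]
dddxxxMM => dddxxxxM   [M → x]
dddxxxxM => dddxxxxxM   [M → x M]
dddxxxxxM => dddxxxxxx   [M → x]

A=>dAM=>ddAMM=>dddAMMM=>dddxMMM=>dddxxMMM=>dddxxxMM=>dddxxxxM=>dddxxxxxM=>dddxxxxxx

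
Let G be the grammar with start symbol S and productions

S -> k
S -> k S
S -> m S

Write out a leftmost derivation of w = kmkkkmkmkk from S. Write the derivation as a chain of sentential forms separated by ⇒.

S ⇒ kS   [S -> k S]
kS ⇒ kmS   [S -> m S]
kmS ⇒ kmkS   [S -> k S]
kmkS ⇒ kmkkS   [S -> k S]
kmkkS ⇒ kmkkkS   [S -> k S]
kmkkkS ⇒ kmkkkmS   [S -> m S]
kmkkkmS ⇒ kmkkkmkS   [S -> k S]
kmkkkmkS ⇒ kmkkkmkmS   [S -> m S]
kmkkkmkmS ⇒ kmkkkmkmkS   [S -> k S]
kmkkkmkmkS ⇒ kmkkkmkmkk   [S -> k]

S⇒kS⇒kmS⇒kmkS⇒kmkkS⇒kmkkkS⇒kmkkkmS⇒kmkkkmkS⇒kmkkkmkmS⇒kmkkkmkmkS⇒kmkkkmkmkk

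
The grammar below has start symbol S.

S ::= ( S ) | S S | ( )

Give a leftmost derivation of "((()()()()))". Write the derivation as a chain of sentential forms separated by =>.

S => (S)   [S ::= ( S )]
(S) => ((S))   [S ::= ( S )]
((S)) => ((SS))   [S ::= S S]
((SS)) => ((SSS))   [S ::= S S]
((SSS)) => ((SSSS))   [S ::= S S]
((SSSS)) => ((()SSS))   [S ::= ( )]
((()SSS)) => ((()()SS))   [S ::= ( )]
((()()SS)) => ((()()()S))   [S ::= ( )]
((()()()S)) => ((()()()()))   [S ::= ( )]

S=>(S)=>((S))=>((SS))=>((SSS))=>((SSSS))=>((()SSS))=>((()()SS))=>((()()()S))=>((()()()()))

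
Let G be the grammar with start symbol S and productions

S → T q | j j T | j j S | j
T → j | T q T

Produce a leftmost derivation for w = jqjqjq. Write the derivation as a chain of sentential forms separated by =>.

S => Tq   [S → T q]
Tq => TqTq   [T → T q T]
TqTq => jqTq   [T → j]
jqTq => jqTqTq   [T → T q T]
jqTqTq => jqjqTq   [T → j]
jqjqTq => jqjqjq   [T → j]

S => Tq => TqTq => jqTq => jqTqTq => jqjqTq => jqjqjq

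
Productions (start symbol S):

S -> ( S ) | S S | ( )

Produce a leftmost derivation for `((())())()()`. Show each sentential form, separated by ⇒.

S ⇒ SS ⇒ SSS ⇒ (S)SS ⇒ (SS)SS ⇒ ((S)S)SS ⇒ ((())S)SS ⇒ ((())())SS ⇒ ((())())()S ⇒ ((())())()()

S ⇒ SS   [S -> S S]
SS ⇒ SSS   [S -> S S]
SSS ⇒ (S)SS   [S -> ( S )]
(S)SS ⇒ (SS)SS   [S -> S S]
(SS)SS ⇒ ((S)S)SS   [S -> ( S )]
((S)S)SS ⇒ ((())S)SS   [S -> ( )]
((())S)SS ⇒ ((())())SS   [S -> ( )]
((())())SS ⇒ ((())())()S   [S -> ( )]
((())())()S ⇒ ((())())()()   [S -> ( )]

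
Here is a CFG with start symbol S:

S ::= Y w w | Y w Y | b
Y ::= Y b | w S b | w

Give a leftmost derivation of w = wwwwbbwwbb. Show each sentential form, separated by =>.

S => YwY => YbwY => wSbbwY => wYwwbbwY => wwwwbbwY => wwwwbbwwSb => wwwwbbwwbb

S => YwY   [S ::= Y w Y]
YwY => YbwY   [Y ::= Y b]
YbwY => wSbbwY   [Y ::= w S b]
wSbbwY => wYwwbbwY   [S ::= Y w w]
wYwwbbwY => wwwwbbwY   [Y ::= w]
wwwwbbwY => wwwwbbwwSb   [Y ::= w S b]
wwwwbbwwSb => wwwwbbwwbb   [S ::= b]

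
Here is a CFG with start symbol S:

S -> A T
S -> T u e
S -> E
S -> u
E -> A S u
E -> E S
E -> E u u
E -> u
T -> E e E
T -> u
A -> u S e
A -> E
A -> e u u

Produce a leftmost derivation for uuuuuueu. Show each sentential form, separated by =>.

S => AT   [S -> A T]
AT => uSeT   [A -> u S e]
uSeT => uATeT   [S -> A T]
uATeT => uETeT   [A -> E]
uETeT => uESTeT   [E -> E S]
uESTeT => uASuSTeT   [E -> A S u]
uASuSTeT => uESuSTeT   [A -> E]
uESuSTeT => uuSuSTeT   [E -> u]
uuSuSTeT => uuuuSTeT   [S -> u]
uuuuSTeT => uuuuuTeT   [S -> u]
uuuuuTeT => uuuuuueT   [T -> u]
uuuuuueT => uuuuuueu   [T -> u]

S => AT => uSeT => uATeT => uETeT => uESTeT => uASuSTeT => uESuSTeT => uuSuSTeT => uuuuSTeT => uuuuuTeT => uuuuuueT => uuuuuueu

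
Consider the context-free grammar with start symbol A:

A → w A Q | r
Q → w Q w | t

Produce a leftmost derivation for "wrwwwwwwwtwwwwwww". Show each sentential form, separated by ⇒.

A ⇒ wAQ ⇒ wrQ ⇒ wrwQw ⇒ wrwwQww ⇒ wrwwwQwww ⇒ wrwwwwQwwww ⇒ wrwwwwwQwwwww ⇒ wrwwwwwwQwwwwww ⇒ wrwwwwwwwQwwwwwww ⇒ wrwwwwwwwtwwwwwww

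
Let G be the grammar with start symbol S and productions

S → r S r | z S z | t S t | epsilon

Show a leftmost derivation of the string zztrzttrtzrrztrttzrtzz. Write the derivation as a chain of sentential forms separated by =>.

S => zSz   [S → z S z]
zSz => zzSzz   [S → z S z]
zzSzz => zztStzz   [S → t S t]
zztStzz => zztrSrtzz   [S → r S r]
zztrSrtzz => zztrzSzrtzz   [S → z S z]
zztrzSzrtzz => zztrztStzrtzz   [S → t S t]
zztrztStzrtzz => zztrzttSttzrtzz   [S → t S t]
zztrzttSttzrtzz => zztrzttrSrttzrtzz   [S → r S r]
zztrzttrSrttzrtzz => zztrzttrtStrttzrtzz   [S → t S t]
zztrzttrtStrttzrtzz => zztrzttrtzSztrttzrtzz   [S → z S z]
zztrzttrtzSztrttzrtzz => zztrzttrtzrSrztrttzrtzz   [S → r S r]
zztrzttrtzrSrztrttzrtzz => zztrzttrtzrrztrttzrtzz   [S → epsilon]

S=>zSz=>zzSzz=>zztStzz=>zztrSrtzz=>zztrzSzrtzz=>zztrztStzrtzz=>zztrzttSttzrtzz=>zztrzttrSrttzrtzz=>zztrzttrtStrttzrtzz=>zztrzttrtzSztrttzrtzz=>zztrzttrtzrSrztrttzrtzz=>zztrzttrtzrrztrttzrtzz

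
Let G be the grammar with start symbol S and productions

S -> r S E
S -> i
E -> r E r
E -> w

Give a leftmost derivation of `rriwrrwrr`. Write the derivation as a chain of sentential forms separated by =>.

S => rSE   [S -> r S E]
rSE => rrSEE   [S -> r S E]
rrSEE => rriEE   [S -> i]
rriEE => rriwE   [E -> w]
rriwE => rriwrEr   [E -> r E r]
rriwrEr => rriwrrErr   [E -> r E r]
rriwrrErr => rriwrrwrr   [E -> w]

S => rSE => rrSEE => rriEE => rriwE => rriwrEr => rriwrrErr => rriwrrwrr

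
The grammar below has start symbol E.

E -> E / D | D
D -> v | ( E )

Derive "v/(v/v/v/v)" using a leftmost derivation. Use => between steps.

E => E/D => D/D => v/D => v/(E) => v/(E/D) => v/(E/D/D) => v/(E/D/D/D) => v/(D/D/D/D) => v/(v/D/D/D) => v/(v/v/D/D) => v/(v/v/v/D) => v/(v/v/v/v)

E => E/D   [E -> E / D]
E/D => D/D   [E -> D]
D/D => v/D   [D -> v]
v/D => v/(E)   [D -> ( E )]
v/(E) => v/(E/D)   [E -> E / D]
v/(E/D) => v/(E/D/D)   [E -> E / D]
v/(E/D/D) => v/(E/D/D/D)   [E -> E / D]
v/(E/D/D/D) => v/(D/D/D/D)   [E -> D]
v/(D/D/D/D) => v/(v/D/D/D)   [D -> v]
v/(v/D/D/D) => v/(v/v/D/D)   [D -> v]
v/(v/v/D/D) => v/(v/v/v/D)   [D -> v]
v/(v/v/v/D) => v/(v/v/v/v)   [D -> v]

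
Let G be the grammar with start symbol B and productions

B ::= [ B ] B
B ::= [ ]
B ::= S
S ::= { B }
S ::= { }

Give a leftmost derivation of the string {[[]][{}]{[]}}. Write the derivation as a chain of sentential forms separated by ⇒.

B ⇒ S ⇒ {B} ⇒ {[B]B} ⇒ {[[]]B} ⇒ {[[]][B]B} ⇒ {[[]][S]B} ⇒ {[[]][{}]B} ⇒ {[[]][{}]S} ⇒ {[[]][{}]{B}} ⇒ {[[]][{}]{[]}}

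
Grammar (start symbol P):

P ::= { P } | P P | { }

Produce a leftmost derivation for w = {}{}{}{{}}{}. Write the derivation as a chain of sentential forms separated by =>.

P => PP   [P ::= P P]
PP => PPP   [P ::= P P]
PPP => {}PP   [P ::= { }]
{}PP => {}PPP   [P ::= P P]
{}PPP => {}PPPP   [P ::= P P]
{}PPPP => {}{}PPP   [P ::= { }]
{}{}PPP => {}{}{}PP   [P ::= { }]
{}{}{}PP => {}{}{}{P}P   [P ::= { P }]
{}{}{}{P}P => {}{}{}{{}}P   [P ::= { }]
{}{}{}{{}}P => {}{}{}{{}}{}   [P ::= { }]

P => PP => PPP => {}PP => {}PPP => {}PPPP => {}{}PPP => {}{}{}PP => {}{}{}{P}P => {}{}{}{{}}P => {}{}{}{{}}{}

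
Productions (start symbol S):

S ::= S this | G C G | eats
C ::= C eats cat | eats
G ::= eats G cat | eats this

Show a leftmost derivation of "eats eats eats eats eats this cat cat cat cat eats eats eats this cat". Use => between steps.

S => G C G => eats G cat C G => eats eats G cat cat C G => eats eats eats G cat cat cat C G => eats eats eats eats G cat cat cat cat C G => eats eats eats eats eats this cat cat cat cat C G => eats eats eats eats eats this cat cat cat cat eats G => eats eats eats eats eats this cat cat cat cat eats eats G cat => eats eats eats eats eats this cat cat cat cat eats eats eats this cat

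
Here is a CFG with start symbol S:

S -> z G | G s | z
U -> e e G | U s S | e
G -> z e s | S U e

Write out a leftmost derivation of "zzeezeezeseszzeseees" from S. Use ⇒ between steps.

S⇒Gs⇒SUes⇒zGUes⇒zSUeUes⇒zzUeUes⇒zzUsSeUes⇒zzeeGsSeUes⇒zzeeSUesSeUes⇒zzeezUesSeUes⇒zzeezeeGesSeUes⇒zzeezeezesesSeUes⇒zzeezeezeseszGeUes⇒zzeezeezeseszzeseUes⇒zzeezeezeseszzeseees

S ⇒ Gs   [S -> G s]
Gs ⇒ SUes   [G -> S U e]
SUes ⇒ zGUes   [S -> z G]
zGUes ⇒ zSUeUes   [G -> S U e]
zSUeUes ⇒ zzUeUes   [S -> z]
zzUeUes ⇒ zzUsSeUes   [U -> U s S]
zzUsSeUes ⇒ zzeeGsSeUes   [U -> e e G]
zzeeGsSeUes ⇒ zzeeSUesSeUes   [G -> S U e]
zzeeSUesSeUes ⇒ zzeezUesSeUes   [S -> z]
zzeezUesSeUes ⇒ zzeezeeGesSeUes   [U -> e e G]
zzeezeeGesSeUes ⇒ zzeezeezesesSeUes   [G -> z e s]
zzeezeezesesSeUes ⇒ zzeezeezeseszGeUes   [S -> z G]
zzeezeezeseszGeUes ⇒ zzeezeezeseszzeseUes   [G -> z e s]
zzeezeezeseszzeseUes ⇒ zzeezeezeseszzeseees   [U -> e]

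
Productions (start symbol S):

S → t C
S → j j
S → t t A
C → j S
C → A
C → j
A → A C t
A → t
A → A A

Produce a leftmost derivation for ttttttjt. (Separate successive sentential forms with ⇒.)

S ⇒ ttA ⇒ ttACt ⇒ ttAACt ⇒ tttACt ⇒ tttACtCt ⇒ ttttCtCt ⇒ ttttAtCt ⇒ ttttttCt ⇒ ttttttjt

S ⇒ ttA   [S → t t A]
ttA ⇒ ttACt   [A → A C t]
ttACt ⇒ ttAACt   [A → A A]
ttAACt ⇒ tttACt   [A → t]
tttACt ⇒ tttACtCt   [A → A C t]
tttACtCt ⇒ ttttCtCt   [A → t]
ttttCtCt ⇒ ttttAtCt   [C → A]
ttttAtCt ⇒ ttttttCt   [A → t]
ttttttCt ⇒ ttttttjt   [C → j]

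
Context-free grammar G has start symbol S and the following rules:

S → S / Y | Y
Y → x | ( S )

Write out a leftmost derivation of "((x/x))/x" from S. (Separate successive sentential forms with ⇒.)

S⇒S/Y⇒Y/Y⇒(S)/Y⇒(Y)/Y⇒((S))/Y⇒((S/Y))/Y⇒((Y/Y))/Y⇒((x/Y))/Y⇒((x/x))/Y⇒((x/x))/x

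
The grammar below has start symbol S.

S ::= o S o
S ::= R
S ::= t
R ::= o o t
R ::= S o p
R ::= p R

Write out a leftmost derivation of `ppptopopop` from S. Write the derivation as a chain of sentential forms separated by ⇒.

S ⇒ R ⇒ Sop ⇒ Rop ⇒ Sopop ⇒ Ropop ⇒ pRopop ⇒ ppRopop ⇒ pppRopop ⇒ pppSopopop ⇒ ppptopopop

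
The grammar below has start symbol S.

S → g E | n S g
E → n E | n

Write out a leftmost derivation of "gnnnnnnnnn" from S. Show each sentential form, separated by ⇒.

S⇒gE⇒gnE⇒gnnE⇒gnnnE⇒gnnnnE⇒gnnnnnE⇒gnnnnnnE⇒gnnnnnnnE⇒gnnnnnnnnE⇒gnnnnnnnnn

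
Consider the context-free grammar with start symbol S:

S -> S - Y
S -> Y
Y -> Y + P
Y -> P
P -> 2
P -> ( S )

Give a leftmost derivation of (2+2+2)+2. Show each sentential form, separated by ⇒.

S ⇒ Y   [S -> Y]
Y ⇒ Y+P   [Y -> Y + P]
Y+P ⇒ P+P   [Y -> P]
P+P ⇒ (S)+P   [P -> ( S )]
(S)+P ⇒ (Y)+P   [S -> Y]
(Y)+P ⇒ (Y+P)+P   [Y -> Y + P]
(Y+P)+P ⇒ (Y+P+P)+P   [Y -> Y + P]
(Y+P+P)+P ⇒ (P+P+P)+P   [Y -> P]
(P+P+P)+P ⇒ (2+P+P)+P   [P -> 2]
(2+P+P)+P ⇒ (2+2+P)+P   [P -> 2]
(2+2+P)+P ⇒ (2+2+2)+P   [P -> 2]
(2+2+2)+P ⇒ (2+2+2)+2   [P -> 2]

S⇒Y⇒Y+P⇒P+P⇒(S)+P⇒(Y)+P⇒(Y+P)+P⇒(Y+P+P)+P⇒(P+P+P)+P⇒(2+P+P)+P⇒(2+2+P)+P⇒(2+2+2)+P⇒(2+2+2)+2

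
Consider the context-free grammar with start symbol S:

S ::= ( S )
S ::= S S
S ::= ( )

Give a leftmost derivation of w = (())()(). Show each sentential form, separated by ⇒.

S ⇒ SS   [S ::= S S]
SS ⇒ SSS   [S ::= S S]
SSS ⇒ (S)SS   [S ::= ( S )]
(S)SS ⇒ (())SS   [S ::= ( )]
(())SS ⇒ (())()S   [S ::= ( )]
(())()S ⇒ (())()()   [S ::= ( )]

S ⇒ SS ⇒ SSS ⇒ (S)SS ⇒ (())SS ⇒ (())()S ⇒ (())()()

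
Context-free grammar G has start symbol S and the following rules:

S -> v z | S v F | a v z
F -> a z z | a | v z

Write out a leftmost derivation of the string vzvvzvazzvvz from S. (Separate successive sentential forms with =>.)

S => SvF => SvFvF => SvFvFvF => vzvFvFvF => vzvvzvFvF => vzvvzvazzvF => vzvvzvazzvvz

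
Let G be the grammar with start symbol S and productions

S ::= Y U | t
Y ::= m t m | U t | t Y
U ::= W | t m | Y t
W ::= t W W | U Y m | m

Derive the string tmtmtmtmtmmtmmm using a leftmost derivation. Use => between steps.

S => YU => tYU => tmtmU => tmtmW => tmtmtWW => tmtmtUYmW => tmtmtWYmW => tmtmtUYmYmW => tmtmtWYmYmW => tmtmtmYmYmW => tmtmtmUtmYmW => tmtmtmtmtmYmW => tmtmtmtmtmmtmmW => tmtmtmtmtmmtmmm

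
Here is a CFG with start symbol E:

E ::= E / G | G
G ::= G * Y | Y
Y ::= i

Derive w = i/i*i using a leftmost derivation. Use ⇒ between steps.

E ⇒ E/G ⇒ G/G ⇒ Y/G ⇒ i/G ⇒ i/G*Y ⇒ i/Y*Y ⇒ i/i*Y ⇒ i/i*i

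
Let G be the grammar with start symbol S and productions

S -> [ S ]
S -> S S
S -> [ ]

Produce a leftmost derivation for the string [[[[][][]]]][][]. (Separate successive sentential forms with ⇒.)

S ⇒ SS   [S -> S S]
SS ⇒ SSS   [S -> S S]
SSS ⇒ [S]SS   [S -> [ S ]]
[S]SS ⇒ [[S]]SS   [S -> [ S ]]
[[S]]SS ⇒ [[[S]]]SS   [S -> [ S ]]
[[[S]]]SS ⇒ [[[SS]]]SS   [S -> S S]
[[[SS]]]SS ⇒ [[[SSS]]]SS   [S -> S S]
[[[SSS]]]SS ⇒ [[[[]SS]]]SS   [S -> [ ]]
[[[[]SS]]]SS ⇒ [[[[][]S]]]SS   [S -> [ ]]
[[[[][]S]]]SS ⇒ [[[[][][]]]]SS   [S -> [ ]]
[[[[][][]]]]SS ⇒ [[[[][][]]]][]S   [S -> [ ]]
[[[[][][]]]][]S ⇒ [[[[][][]]]][][]   [S -> [ ]]

S⇒SS⇒SSS⇒[S]SS⇒[[S]]SS⇒[[[S]]]SS⇒[[[SS]]]SS⇒[[[SSS]]]SS⇒[[[[]SS]]]SS⇒[[[[][]S]]]SS⇒[[[[][][]]]]SS⇒[[[[][][]]]][]S⇒[[[[][][]]]][][]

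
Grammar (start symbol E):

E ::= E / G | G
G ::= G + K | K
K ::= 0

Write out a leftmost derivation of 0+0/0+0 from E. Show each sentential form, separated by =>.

E => E/G   [E ::= E / G]
E/G => G/G   [E ::= G]
G/G => G+K/G   [G ::= G + K]
G+K/G => K+K/G   [G ::= K]
K+K/G => 0+K/G   [K ::= 0]
0+K/G => 0+0/G   [K ::= 0]
0+0/G => 0+0/G+K   [G ::= G + K]
0+0/G+K => 0+0/K+K   [G ::= K]
0+0/K+K => 0+0/0+K   [K ::= 0]
0+0/0+K => 0+0/0+0   [K ::= 0]

E=>E/G=>G/G=>G+K/G=>K+K/G=>0+K/G=>0+0/G=>0+0/G+K=>0+0/K+K=>0+0/0+K=>0+0/0+0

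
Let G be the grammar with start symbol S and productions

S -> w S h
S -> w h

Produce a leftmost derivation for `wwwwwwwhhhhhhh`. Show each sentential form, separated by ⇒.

S⇒wSh⇒wwShh⇒wwwShhh⇒wwwwShhhh⇒wwwwwShhhhh⇒wwwwwwShhhhhh⇒wwwwwwwhhhhhhh

S ⇒ wSh   [S -> w S h]
wSh ⇒ wwShh   [S -> w S h]
wwShh ⇒ wwwShhh   [S -> w S h]
wwwShhh ⇒ wwwwShhhh   [S -> w S h]
wwwwShhhh ⇒ wwwwwShhhhh   [S -> w S h]
wwwwwShhhhh ⇒ wwwwwwShhhhhh   [S -> w S h]
wwwwwwShhhhhh ⇒ wwwwwwwhhhhhhh   [S -> w h]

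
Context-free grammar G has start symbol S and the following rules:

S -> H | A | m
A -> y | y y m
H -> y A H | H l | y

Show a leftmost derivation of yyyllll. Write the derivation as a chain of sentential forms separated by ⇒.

S ⇒ H ⇒ Hl ⇒ Hll ⇒ Hlll ⇒ yAHlll ⇒ yyHlll ⇒ yyHllll ⇒ yyyllll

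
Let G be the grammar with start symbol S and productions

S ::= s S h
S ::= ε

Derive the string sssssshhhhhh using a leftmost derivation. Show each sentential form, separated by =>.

S=>sSh=>ssShh=>sssShhh=>ssssShhhh=>sssssShhhhh=>ssssssShhhhhh=>sssssshhhhhh

S => sSh   [S ::= s S h]
sSh => ssShh   [S ::= s S h]
ssShh => sssShhh   [S ::= s S h]
sssShhh => ssssShhhh   [S ::= s S h]
ssssShhhh => sssssShhhhh   [S ::= s S h]
sssssShhhhh => ssssssShhhhhh   [S ::= s S h]
ssssssShhhhhh => sssssshhhhhh   [S ::= ε]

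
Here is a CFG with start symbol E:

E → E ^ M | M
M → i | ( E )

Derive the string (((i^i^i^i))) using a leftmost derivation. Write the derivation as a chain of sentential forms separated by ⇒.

E ⇒ M ⇒ (E) ⇒ (M) ⇒ ((E)) ⇒ ((M)) ⇒ (((E))) ⇒ (((E^M))) ⇒ (((E^M^M))) ⇒ (((E^M^M^M))) ⇒ (((M^M^M^M))) ⇒ (((i^M^M^M))) ⇒ (((i^i^M^M))) ⇒ (((i^i^i^M))) ⇒ (((i^i^i^i)))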